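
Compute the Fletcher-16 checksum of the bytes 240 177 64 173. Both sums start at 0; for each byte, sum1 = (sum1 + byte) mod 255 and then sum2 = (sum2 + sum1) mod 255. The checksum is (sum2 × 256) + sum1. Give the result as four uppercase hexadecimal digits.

0790

Running sums (mod 255):
  after byte 0 (240): sum1=240, sum2=240
  after byte 1 (177): sum1=162, sum2=147
  after byte 2 (64): sum1=226, sum2=118
  after byte 3 (173): sum1=144, sum2=7
Checksum = sum2·256 + sum1 = 7·256 + 144 = 1936 = 0x0790.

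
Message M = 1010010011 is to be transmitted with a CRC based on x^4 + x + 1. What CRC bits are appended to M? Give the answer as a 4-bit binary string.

Append 4 zeros: 10100100110000. Divide by 10011 (XOR where the leading bit is 1):
  pos 0: 10100 XOR 10011 = 00111
  pos 2: 11110 XOR 10011 = 01101
  pos 3: 11010 XOR 10011 = 01001
  pos 4: 10011 XOR 10011 = 00000
  pos 9: 10000 XOR 10011 = 00011
Remainder (last 4 bits) = 0011. This is the CRC / FCS.

0011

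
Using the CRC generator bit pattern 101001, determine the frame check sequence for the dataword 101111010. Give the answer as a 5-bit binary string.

11100

Append 5 zeros: 10111101000000. Divide by 101001 (XOR where the leading bit is 1):
  pos 0: 101111 XOR 101001 = 000110
  pos 3: 110010 XOR 101001 = 011011
  pos 4: 110110 XOR 101001 = 011111
  pos 5: 111110 XOR 101001 = 010111
  pos 6: 101110 XOR 101001 = 000111
Remainder (last 5 bits) = 11100. This is the CRC / FCS.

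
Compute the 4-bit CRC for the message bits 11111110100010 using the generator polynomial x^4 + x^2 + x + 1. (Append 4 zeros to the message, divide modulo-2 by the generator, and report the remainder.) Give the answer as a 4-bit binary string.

Append 4 zeros: 111111101000100000. Divide by 10111 (XOR where the leading bit is 1):
  pos 0: 11111 XOR 10111 = 01000
  pos 1: 10001 XOR 10111 = 00110
  pos 3: 11010 XOR 10111 = 01101
  pos 4: 11011 XOR 10111 = 01100
  pos 5: 11000 XOR 10111 = 01111
  pos 6: 11110 XOR 10111 = 01001
  pos 7: 10010 XOR 10111 = 00101
  pos 9: 10110 XOR 10111 = 00001
  pos 13: 10000 XOR 10111 = 00111
Remainder (last 4 bits) = 0111. This is the CRC / FCS.

0111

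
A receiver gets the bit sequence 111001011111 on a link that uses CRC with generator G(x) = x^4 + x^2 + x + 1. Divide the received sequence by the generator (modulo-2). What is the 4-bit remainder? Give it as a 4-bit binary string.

1000

Modulo-2 division of 111001011111 by 10111:
  pos 0: 11100 XOR 10111 = 01011
  pos 1: 10111 XOR 10111 = 00000
  pos 7: 11111 XOR 10111 = 01000
Remainder = 1000 (nonzero — an error is detected).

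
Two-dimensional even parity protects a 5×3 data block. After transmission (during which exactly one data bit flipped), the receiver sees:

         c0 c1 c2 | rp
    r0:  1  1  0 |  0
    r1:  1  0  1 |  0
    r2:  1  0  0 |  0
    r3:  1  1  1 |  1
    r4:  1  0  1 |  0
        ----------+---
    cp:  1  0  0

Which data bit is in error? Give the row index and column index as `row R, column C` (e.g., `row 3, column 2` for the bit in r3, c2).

Recompute each row's even parity and compare to rp:
  r0: data parity 0, sent rp 0 → ok
  r1: data parity 0, sent rp 0 → ok
  r2: data parity 1, sent rp 0 → mismatch
  r3: data parity 1, sent rp 1 → ok
  r4: data parity 0, sent rp 0 → ok
Recompute each column's even parity and compare to cp:
  c0: data parity 1, sent cp 1 → ok
  c1: data parity 0, sent cp 0 → ok
  c2: data parity 1, sent cp 0 → mismatch
Exactly one row (r2) and one column (c2) fail → the flipped bit is at their intersection.

row 2, column 2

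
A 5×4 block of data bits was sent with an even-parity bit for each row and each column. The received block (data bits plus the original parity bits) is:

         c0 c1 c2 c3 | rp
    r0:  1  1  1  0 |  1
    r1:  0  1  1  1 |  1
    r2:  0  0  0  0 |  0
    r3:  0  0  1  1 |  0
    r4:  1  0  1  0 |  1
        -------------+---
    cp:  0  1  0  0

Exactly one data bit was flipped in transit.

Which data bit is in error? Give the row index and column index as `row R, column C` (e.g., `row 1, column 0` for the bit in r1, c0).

Recompute each row's even parity and compare to rp:
  r0: data parity 1, sent rp 1 → ok
  r1: data parity 1, sent rp 1 → ok
  r2: data parity 0, sent rp 0 → ok
  r3: data parity 0, sent rp 0 → ok
  r4: data parity 0, sent rp 1 → mismatch
Recompute each column's even parity and compare to cp:
  c0: data parity 0, sent cp 0 → ok
  c1: data parity 0, sent cp 1 → mismatch
  c2: data parity 0, sent cp 0 → ok
  c3: data parity 0, sent cp 0 → ok
Exactly one row (r4) and one column (c1) fail → the flipped bit is at their intersection.

row 4, column 1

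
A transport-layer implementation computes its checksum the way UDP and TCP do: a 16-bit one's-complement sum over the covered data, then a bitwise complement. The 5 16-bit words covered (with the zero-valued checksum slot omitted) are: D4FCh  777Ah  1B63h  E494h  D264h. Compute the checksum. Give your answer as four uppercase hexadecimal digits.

One's-complement addition (fold any carry out of bit 15 back into bit 0):
  0xD4FC + 0x777A = 0x14C76 → wrap carry → 0x4C77
  0x4C77 + 0x1B63 = 0x067DA
  0x67DA + 0xE494 = 0x14C6E → wrap carry → 0x4C6F
  0x4C6F + 0xD264 = 0x11ED3 → wrap carry → 0x1ED4
One's-complement sum = 0x1ED4.
Checksum = ~0x1ED4 & 0xFFFF = 0xE12B.

E12B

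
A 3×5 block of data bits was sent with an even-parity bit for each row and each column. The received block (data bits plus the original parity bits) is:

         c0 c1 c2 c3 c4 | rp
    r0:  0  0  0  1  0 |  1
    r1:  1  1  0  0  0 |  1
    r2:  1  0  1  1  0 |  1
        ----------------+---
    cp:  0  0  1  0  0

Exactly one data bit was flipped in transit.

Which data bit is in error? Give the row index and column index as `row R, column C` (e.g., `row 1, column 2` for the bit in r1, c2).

row 1, column 1

Recompute each row's even parity and compare to rp:
  r0: data parity 1, sent rp 1 → ok
  r1: data parity 0, sent rp 1 → mismatch
  r2: data parity 1, sent rp 1 → ok
Recompute each column's even parity and compare to cp:
  c0: data parity 0, sent cp 0 → ok
  c1: data parity 1, sent cp 0 → mismatch
  c2: data parity 1, sent cp 1 → ok
  c3: data parity 0, sent cp 0 → ok
  c4: data parity 0, sent cp 0 → ok
Exactly one row (r1) and one column (c1) fail → the flipped bit is at their intersection.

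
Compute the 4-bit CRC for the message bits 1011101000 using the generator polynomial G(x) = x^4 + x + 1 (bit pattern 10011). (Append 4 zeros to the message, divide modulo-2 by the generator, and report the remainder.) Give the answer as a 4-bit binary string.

Append 4 zeros: 10111010000000. Divide by 10011 (XOR where the leading bit is 1):
  pos 0: 10111 XOR 10011 = 00100
  pos 2: 10001 XOR 10011 = 00010
  pos 5: 10000 XOR 10011 = 00011
  pos 8: 11000 XOR 10011 = 01011
  pos 9: 10110 XOR 10011 = 00101
Remainder (last 4 bits) = 0101. This is the CRC / FCS.

0101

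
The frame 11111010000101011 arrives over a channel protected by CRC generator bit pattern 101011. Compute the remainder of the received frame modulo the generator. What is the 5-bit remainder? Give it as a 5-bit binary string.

Modulo-2 division of 11111010000101011 by 101011:
  pos 0: 111110 XOR 101011 = 010101
  pos 1: 101011 XOR 101011 = 000000
  pos 11: 101011 XOR 101011 = 000000
Remainder = 00000 (zero — the frame passes the CRC check).

00000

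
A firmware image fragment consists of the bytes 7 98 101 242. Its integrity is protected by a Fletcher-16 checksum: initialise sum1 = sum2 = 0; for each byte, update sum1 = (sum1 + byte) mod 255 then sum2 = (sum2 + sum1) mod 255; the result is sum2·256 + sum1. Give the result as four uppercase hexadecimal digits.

Running sums (mod 255):
  after byte 0 (7): sum1=7, sum2=7
  after byte 1 (98): sum1=105, sum2=112
  after byte 2 (101): sum1=206, sum2=63
  after byte 3 (242): sum1=193, sum2=1
Checksum = sum2·256 + sum1 = 1·256 + 193 = 449 = 0x01C1.

01C1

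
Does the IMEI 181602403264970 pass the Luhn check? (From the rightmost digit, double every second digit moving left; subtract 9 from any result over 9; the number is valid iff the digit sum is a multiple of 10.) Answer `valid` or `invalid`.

invalid

From the right, keep odd positions and double even positions (subtract 9 from any doubled value over 9):
  doubled (positions 2,4,...): 5 8 4 0 4 3 7 → sum 31
  kept (positions 1,3,...): 0 9 6 3 4 0 1 1 → sum 24
Total = 55.
55 mod 10 = 5, so the number is invalid.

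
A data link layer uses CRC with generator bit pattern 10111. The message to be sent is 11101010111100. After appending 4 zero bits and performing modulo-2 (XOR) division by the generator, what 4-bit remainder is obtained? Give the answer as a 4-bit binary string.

Append 4 zeros: 111010101111000000. Divide by 10111 (XOR where the leading bit is 1):
  pos 0: 11101 XOR 10111 = 01010
  pos 1: 10100 XOR 10111 = 00011
  pos 4: 11101 XOR 10111 = 01010
  pos 5: 10101 XOR 10111 = 00010
  pos 8: 10110 XOR 10111 = 00001
  pos 12: 10000 XOR 10111 = 00111
Remainder (last 4 bits) = 1110. This is the CRC / FCS.

1110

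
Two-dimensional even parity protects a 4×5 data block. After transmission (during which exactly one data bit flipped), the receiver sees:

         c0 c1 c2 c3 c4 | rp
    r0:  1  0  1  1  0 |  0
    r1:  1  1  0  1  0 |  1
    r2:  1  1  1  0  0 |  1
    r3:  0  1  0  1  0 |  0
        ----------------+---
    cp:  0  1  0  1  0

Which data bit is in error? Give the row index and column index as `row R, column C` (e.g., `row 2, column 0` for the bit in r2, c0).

row 0, column 0

Recompute each row's even parity and compare to rp:
  r0: data parity 1, sent rp 0 → mismatch
  r1: data parity 1, sent rp 1 → ok
  r2: data parity 1, sent rp 1 → ok
  r3: data parity 0, sent rp 0 → ok
Recompute each column's even parity and compare to cp:
  c0: data parity 1, sent cp 0 → mismatch
  c1: data parity 1, sent cp 1 → ok
  c2: data parity 0, sent cp 0 → ok
  c3: data parity 1, sent cp 1 → ok
  c4: data parity 0, sent cp 0 → ok
Exactly one row (r0) and one column (c0) fail → the flipped bit is at their intersection.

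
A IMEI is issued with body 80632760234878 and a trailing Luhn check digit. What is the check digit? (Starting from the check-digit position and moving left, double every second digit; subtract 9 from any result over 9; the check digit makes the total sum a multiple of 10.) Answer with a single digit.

4

Partial digits right→left: 8 7 8 4 3 2 0 6 7 2 3 6 0 8
Double every second digit counting from the check-digit position (so the 1st, 3rd, 5th, ... of the partial from the right).
  doubled (with −9 where >9): 7 7 6 0 5 6 0 → sum 31
  kept as-is: 7 4 2 6 2 6 8 → sum 35
Total = 31 + 35 = 66.
Check digit = (10 − (66 mod 10)) mod 10 = 4.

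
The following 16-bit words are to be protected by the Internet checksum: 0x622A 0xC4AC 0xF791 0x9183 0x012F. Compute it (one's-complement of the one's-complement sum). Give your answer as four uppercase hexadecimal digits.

4EE4

One's-complement addition (fold any carry out of bit 15 back into bit 0):
  0x622A + 0xC4AC = 0x126D6 → wrap carry → 0x26D7
  0x26D7 + 0xF791 = 0x11E68 → wrap carry → 0x1E69
  0x1E69 + 0x9183 = 0x0AFEC
  0xAFEC + 0x012F = 0x0B11B
One's-complement sum = 0xB11B.
Checksum = ~0xB11B & 0xFFFF = 0x4EE4.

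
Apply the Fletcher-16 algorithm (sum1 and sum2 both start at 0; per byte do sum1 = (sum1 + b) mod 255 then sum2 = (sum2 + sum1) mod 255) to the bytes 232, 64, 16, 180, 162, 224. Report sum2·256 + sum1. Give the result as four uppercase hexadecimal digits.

Running sums (mod 255):
  after byte 0 (232): sum1=232, sum2=232
  after byte 1 (64): sum1=41, sum2=18
  after byte 2 (16): sum1=57, sum2=75
  after byte 3 (180): sum1=237, sum2=57
  after byte 4 (162): sum1=144, sum2=201
  after byte 5 (224): sum1=113, sum2=59
Checksum = sum2·256 + sum1 = 59·256 + 113 = 15217 = 0x3B71.

3B71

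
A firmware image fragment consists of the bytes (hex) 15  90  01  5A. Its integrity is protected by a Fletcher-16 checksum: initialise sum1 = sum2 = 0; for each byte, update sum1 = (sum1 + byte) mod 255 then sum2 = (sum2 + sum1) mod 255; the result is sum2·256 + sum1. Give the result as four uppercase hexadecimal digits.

Running sums (mod 255):
  after byte 0 (15): sum1=21, sum2=21
  after byte 1 (90): sum1=165, sum2=186
  after byte 2 (01): sum1=166, sum2=97
  after byte 3 (5A): sum1=1, sum2=98
Checksum = sum2·256 + sum1 = 98·256 + 1 = 25089 = 0x6201.

6201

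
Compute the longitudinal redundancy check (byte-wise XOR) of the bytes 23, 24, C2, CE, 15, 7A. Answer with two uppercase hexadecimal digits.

XOR the bytes together:
  start with 0x23
  0x23 ⊕ 0x24 = 0x07
  0x07 ⊕ 0xC2 = 0xC5
  0xC5 ⊕ 0xCE = 0x0B
  0x0B ⊕ 0x15 = 0x1E
  0x1E ⊕ 0x7A = 0x64

64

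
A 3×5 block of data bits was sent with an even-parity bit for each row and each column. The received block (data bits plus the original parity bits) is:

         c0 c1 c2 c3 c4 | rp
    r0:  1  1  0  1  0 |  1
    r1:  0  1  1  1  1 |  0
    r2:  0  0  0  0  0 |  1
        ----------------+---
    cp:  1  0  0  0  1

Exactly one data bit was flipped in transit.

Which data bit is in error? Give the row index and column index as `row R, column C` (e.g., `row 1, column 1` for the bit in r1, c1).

Recompute each row's even parity and compare to rp:
  r0: data parity 1, sent rp 1 → ok
  r1: data parity 0, sent rp 0 → ok
  r2: data parity 0, sent rp 1 → mismatch
Recompute each column's even parity and compare to cp:
  c0: data parity 1, sent cp 1 → ok
  c1: data parity 0, sent cp 0 → ok
  c2: data parity 1, sent cp 0 → mismatch
  c3: data parity 0, sent cp 0 → ok
  c4: data parity 1, sent cp 1 → ok
Exactly one row (r2) and one column (c2) fail → the flipped bit is at their intersection.

row 2, column 2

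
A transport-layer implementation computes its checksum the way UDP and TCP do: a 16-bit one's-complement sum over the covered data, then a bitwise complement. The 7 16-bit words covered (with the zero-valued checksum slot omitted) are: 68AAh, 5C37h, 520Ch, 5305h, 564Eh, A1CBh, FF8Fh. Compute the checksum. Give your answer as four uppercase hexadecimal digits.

One's-complement addition (fold any carry out of bit 15 back into bit 0):
  0x68AA + 0x5C37 = 0x0C4E1
  0xC4E1 + 0x520C = 0x116ED → wrap carry → 0x16EE
  0x16EE + 0x5305 = 0x069F3
  0x69F3 + 0x564E = 0x0C041
  0xC041 + 0xA1CB = 0x1620C → wrap carry → 0x620D
  0x620D + 0xFF8F = 0x1619C → wrap carry → 0x619D
One's-complement sum = 0x619D.
Checksum = ~0x619D & 0xFFFF = 0x9E62.

9E62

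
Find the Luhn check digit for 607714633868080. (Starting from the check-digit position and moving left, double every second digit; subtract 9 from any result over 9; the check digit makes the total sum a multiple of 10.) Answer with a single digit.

Partial digits right→left: 0 8 0 8 6 8 3 3 6 4 1 7 7 0 6
Double every second digit counting from the check-digit position (so the 1st, 3rd, 5th, ... of the partial from the right).
  doubled (with −9 where >9): 0 0 3 6 3 2 5 3 → sum 22
  kept as-is: 8 8 8 3 4 7 0 → sum 38
Total = 22 + 38 = 60.
Check digit = (10 − (60 mod 10)) mod 10 = 0.

0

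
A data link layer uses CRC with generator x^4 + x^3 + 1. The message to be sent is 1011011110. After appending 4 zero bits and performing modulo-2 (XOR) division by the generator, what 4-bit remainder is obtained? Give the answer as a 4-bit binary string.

1100

Append 4 zeros: 10110111100000. Divide by 11001 (XOR where the leading bit is 1):
  pos 0: 10110 XOR 11001 = 01111
  pos 1: 11111 XOR 11001 = 00110
  pos 3: 11011 XOR 11001 = 00010
  pos 6: 10100 XOR 11001 = 01101
  pos 7: 11010 XOR 11001 = 00011
Remainder (last 4 bits) = 1100. This is the CRC / FCS.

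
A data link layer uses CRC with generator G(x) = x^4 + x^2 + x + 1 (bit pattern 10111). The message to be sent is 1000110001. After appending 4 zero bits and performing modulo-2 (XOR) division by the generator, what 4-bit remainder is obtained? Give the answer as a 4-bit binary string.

Append 4 zeros: 10001100010000. Divide by 10111 (XOR where the leading bit is 1):
  pos 0: 10001 XOR 10111 = 00110
  pos 2: 11010 XOR 10111 = 01101
  pos 3: 11010 XOR 10111 = 01101
  pos 4: 11010 XOR 10111 = 01101
  pos 5: 11011 XOR 10111 = 01100
  pos 6: 11000 XOR 10111 = 01111
  pos 7: 11110 XOR 10111 = 01001
  pos 8: 10010 XOR 10111 = 00101
Remainder (last 4 bits) = 1010. This is the CRC / FCS.

1010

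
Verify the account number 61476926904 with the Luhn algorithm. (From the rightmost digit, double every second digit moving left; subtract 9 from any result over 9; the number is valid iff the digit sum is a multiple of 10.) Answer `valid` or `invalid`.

From the right, keep odd positions and double even positions (subtract 9 from any doubled value over 9):
  doubled (positions 2,4,...): 0 3 9 5 2 → sum 19
  kept (positions 1,3,...): 4 9 2 6 4 6 → sum 31
Total = 50.
50 mod 10 = 0, so the number is valid.

valid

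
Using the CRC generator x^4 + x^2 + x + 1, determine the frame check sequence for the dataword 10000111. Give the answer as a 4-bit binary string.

0101

Append 4 zeros: 100001110000. Divide by 10111 (XOR where the leading bit is 1):
  pos 0: 10000 XOR 10111 = 00111
  pos 2: 11111 XOR 10111 = 01000
  pos 3: 10001 XOR 10111 = 00110
  pos 5: 11000 XOR 10111 = 01111
  pos 6: 11110 XOR 10111 = 01001
  pos 7: 10010 XOR 10111 = 00101
Remainder (last 4 bits) = 0101. This is the CRC / FCS.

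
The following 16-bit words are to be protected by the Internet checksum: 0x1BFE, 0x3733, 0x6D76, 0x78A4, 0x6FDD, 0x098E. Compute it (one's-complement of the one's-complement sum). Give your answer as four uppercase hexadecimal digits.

One's-complement addition (fold any carry out of bit 15 back into bit 0):
  0x1BFE + 0x3733 = 0x05331
  0x5331 + 0x6D76 = 0x0C0A7
  0xC0A7 + 0x78A4 = 0x1394B → wrap carry → 0x394C
  0x394C + 0x6FDD = 0x0A929
  0xA929 + 0x098E = 0x0B2B7
One's-complement sum = 0xB2B7.
Checksum = ~0xB2B7 & 0xFFFF = 0x4D48.

4D48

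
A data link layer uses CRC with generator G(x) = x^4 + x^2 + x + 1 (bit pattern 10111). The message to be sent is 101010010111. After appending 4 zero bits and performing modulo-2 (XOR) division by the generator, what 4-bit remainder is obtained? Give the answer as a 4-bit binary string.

Append 4 zeros: 1010100101110000. Divide by 10111 (XOR where the leading bit is 1):
  pos 0: 10101 XOR 10111 = 00010
  pos 3: 10001 XOR 10111 = 00110
  pos 5: 11001 XOR 10111 = 01110
  pos 6: 11101 XOR 10111 = 01010
  pos 7: 10101 XOR 10111 = 00010
  pos 10: 10000 XOR 10111 = 00111
Remainder (last 4 bits) = 1110. This is the CRC / FCS.

1110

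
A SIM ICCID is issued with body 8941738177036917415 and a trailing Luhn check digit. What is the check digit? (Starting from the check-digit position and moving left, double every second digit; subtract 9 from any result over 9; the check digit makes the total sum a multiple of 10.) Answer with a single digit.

3

Partial digits right→left: 5 1 4 7 1 9 6 3 0 7 7 1 8 3 7 1 4 9 8
Double every second digit counting from the check-digit position (so the 1st, 3rd, 5th, ... of the partial from the right).
  doubled (with −9 where >9): 1 8 2 3 0 5 7 5 8 7 → sum 46
  kept as-is: 1 7 9 3 7 1 3 1 9 → sum 41
Total = 46 + 41 = 87.
Check digit = (10 − (87 mod 10)) mod 10 = 3.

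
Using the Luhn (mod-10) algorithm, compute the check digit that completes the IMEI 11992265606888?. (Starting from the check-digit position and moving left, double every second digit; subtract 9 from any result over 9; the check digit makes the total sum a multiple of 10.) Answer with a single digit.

Partial digits right→left: 8 8 8 6 0 6 5 6 2 2 9 9 1 1
Double every second digit counting from the check-digit position (so the 1st, 3rd, 5th, ... of the partial from the right).
  doubled (with −9 where >9): 7 7 0 1 4 9 2 → sum 30
  kept as-is: 8 6 6 6 2 9 1 → sum 38
Total = 30 + 38 = 68.
Check digit = (10 − (68 mod 10)) mod 10 = 2.

2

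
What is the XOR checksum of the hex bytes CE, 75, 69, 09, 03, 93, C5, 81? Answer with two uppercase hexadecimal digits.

XOR the bytes together:
  start with 0xCE
  0xCE ⊕ 0x75 = 0xBB
  0xBB ⊕ 0x69 = 0xD2
  0xD2 ⊕ 0x09 = 0xDB
  0xDB ⊕ 0x03 = 0xD8
  0xD8 ⊕ 0x93 = 0x4B
  0x4B ⊕ 0xC5 = 0x8E
  0x8E ⊕ 0x81 = 0x0F

0F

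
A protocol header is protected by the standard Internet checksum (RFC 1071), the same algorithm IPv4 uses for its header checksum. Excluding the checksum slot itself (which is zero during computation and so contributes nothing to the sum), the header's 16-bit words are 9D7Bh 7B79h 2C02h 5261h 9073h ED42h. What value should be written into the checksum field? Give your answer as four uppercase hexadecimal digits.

EAF0

One's-complement addition (fold any carry out of bit 15 back into bit 0):
  0x9D7B + 0x7B79 = 0x118F4 → wrap carry → 0x18F5
  0x18F5 + 0x2C02 = 0x044F7
  0x44F7 + 0x5261 = 0x09758
  0x9758 + 0x9073 = 0x127CB → wrap carry → 0x27CC
  0x27CC + 0xED42 = 0x1150E → wrap carry → 0x150F
One's-complement sum = 0x150F.
Checksum = ~0x150F & 0xFFFF = 0xEAF0.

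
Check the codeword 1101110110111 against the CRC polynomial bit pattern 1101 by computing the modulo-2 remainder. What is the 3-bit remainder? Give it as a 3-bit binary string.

000

Modulo-2 division of 1101110110111 by 1101:
  pos 0: 1101 XOR 1101 = 0000
  pos 4: 1101 XOR 1101 = 0000
  pos 8: 1011 XOR 1101 = 0110
  pos 9: 1101 XOR 1101 = 0000
Remainder = 000 (zero — the frame passes the CRC check).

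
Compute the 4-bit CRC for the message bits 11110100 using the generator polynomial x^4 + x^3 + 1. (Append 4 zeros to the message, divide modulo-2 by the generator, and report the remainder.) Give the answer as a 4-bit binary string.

Append 4 zeros: 111101000000. Divide by 11001 (XOR where the leading bit is 1):
  pos 0: 11110 XOR 11001 = 00111
  pos 2: 11110 XOR 11001 = 00111
  pos 4: 11100 XOR 11001 = 00101
  pos 6: 10100 XOR 11001 = 01101
  pos 7: 11010 XOR 11001 = 00011
Remainder (last 4 bits) = 0011. This is the CRC / FCS.

0011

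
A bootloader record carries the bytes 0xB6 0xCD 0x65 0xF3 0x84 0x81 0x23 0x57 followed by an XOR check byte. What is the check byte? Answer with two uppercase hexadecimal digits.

9C

XOR the bytes together:
  start with 0xB6
  0xB6 ⊕ 0xCD = 0x7B
  0x7B ⊕ 0x65 = 0x1E
  0x1E ⊕ 0xF3 = 0xED
  0xED ⊕ 0x84 = 0x69
  0x69 ⊕ 0x81 = 0xE8
  0xE8 ⊕ 0x23 = 0xCB
  0xCB ⊕ 0x57 = 0x9C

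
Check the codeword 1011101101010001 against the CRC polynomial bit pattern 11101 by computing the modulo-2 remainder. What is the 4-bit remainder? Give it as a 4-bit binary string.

Modulo-2 division of 1011101101010001 by 11101:
  pos 0: 10111 XOR 11101 = 01010
  pos 1: 10100 XOR 11101 = 01001
  pos 2: 10011 XOR 11101 = 01110
  pos 3: 11101 XOR 11101 = 00000
  pos 9: 10100 XOR 11101 = 01001
  pos 10: 10010 XOR 11101 = 01111
  pos 11: 11111 XOR 11101 = 00010
Remainder = 0010 (nonzero — an error is detected).

0010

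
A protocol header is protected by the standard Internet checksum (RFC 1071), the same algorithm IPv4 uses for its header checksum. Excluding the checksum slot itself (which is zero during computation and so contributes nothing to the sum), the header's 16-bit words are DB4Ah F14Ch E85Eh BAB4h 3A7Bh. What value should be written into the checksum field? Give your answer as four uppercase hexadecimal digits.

55D9

One's-complement addition (fold any carry out of bit 15 back into bit 0):
  0xDB4A + 0xF14C = 0x1CC96 → wrap carry → 0xCC97
  0xCC97 + 0xE85E = 0x1B4F5 → wrap carry → 0xB4F6
  0xB4F6 + 0xBAB4 = 0x16FAA → wrap carry → 0x6FAB
  0x6FAB + 0x3A7B = 0x0AA26
One's-complement sum = 0xAA26.
Checksum = ~0xAA26 & 0xFFFF = 0x55D9.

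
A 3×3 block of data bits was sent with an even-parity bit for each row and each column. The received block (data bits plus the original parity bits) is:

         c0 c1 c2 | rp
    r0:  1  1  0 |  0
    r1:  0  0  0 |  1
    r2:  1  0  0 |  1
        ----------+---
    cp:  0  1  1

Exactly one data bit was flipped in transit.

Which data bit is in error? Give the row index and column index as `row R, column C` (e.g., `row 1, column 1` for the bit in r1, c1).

row 1, column 2

Recompute each row's even parity and compare to rp:
  r0: data parity 0, sent rp 0 → ok
  r1: data parity 0, sent rp 1 → mismatch
  r2: data parity 1, sent rp 1 → ok
Recompute each column's even parity and compare to cp:
  c0: data parity 0, sent cp 0 → ok
  c1: data parity 1, sent cp 1 → ok
  c2: data parity 0, sent cp 1 → mismatch
Exactly one row (r1) and one column (c2) fail → the flipped bit is at their intersection.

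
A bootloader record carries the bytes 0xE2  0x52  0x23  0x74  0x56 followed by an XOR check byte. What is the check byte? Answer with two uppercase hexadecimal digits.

B1

XOR the bytes together:
  start with 0xE2
  0xE2 ⊕ 0x52 = 0xB0
  0xB0 ⊕ 0x23 = 0x93
  0x93 ⊕ 0x74 = 0xE7
  0xE7 ⊕ 0x56 = 0xB1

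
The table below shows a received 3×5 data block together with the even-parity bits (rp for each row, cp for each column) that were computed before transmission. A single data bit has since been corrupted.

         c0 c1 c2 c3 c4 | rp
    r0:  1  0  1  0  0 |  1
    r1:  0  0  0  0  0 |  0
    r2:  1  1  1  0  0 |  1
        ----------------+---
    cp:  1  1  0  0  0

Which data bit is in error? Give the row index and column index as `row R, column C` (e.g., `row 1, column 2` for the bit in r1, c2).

Recompute each row's even parity and compare to rp:
  r0: data parity 0, sent rp 1 → mismatch
  r1: data parity 0, sent rp 0 → ok
  r2: data parity 1, sent rp 1 → ok
Recompute each column's even parity and compare to cp:
  c0: data parity 0, sent cp 1 → mismatch
  c1: data parity 1, sent cp 1 → ok
  c2: data parity 0, sent cp 0 → ok
  c3: data parity 0, sent cp 0 → ok
  c4: data parity 0, sent cp 0 → ok
Exactly one row (r0) and one column (c0) fail → the flipped bit is at their intersection.

row 0, column 0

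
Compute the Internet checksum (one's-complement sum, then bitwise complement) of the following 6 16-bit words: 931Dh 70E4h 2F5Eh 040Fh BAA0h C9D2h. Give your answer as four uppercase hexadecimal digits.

441D

One's-complement addition (fold any carry out of bit 15 back into bit 0):
  0x931D + 0x70E4 = 0x10401 → wrap carry → 0x0402
  0x0402 + 0x2F5E = 0x03360
  0x3360 + 0x040F = 0x0376F
  0x376F + 0xBAA0 = 0x0F20F
  0xF20F + 0xC9D2 = 0x1BBE1 → wrap carry → 0xBBE2
One's-complement sum = 0xBBE2.
Checksum = ~0xBBE2 & 0xFFFF = 0x441D.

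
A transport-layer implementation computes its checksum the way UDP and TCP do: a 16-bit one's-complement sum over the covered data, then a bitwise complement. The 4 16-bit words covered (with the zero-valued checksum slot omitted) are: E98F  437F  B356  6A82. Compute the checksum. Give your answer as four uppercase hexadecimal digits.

B517

One's-complement addition (fold any carry out of bit 15 back into bit 0):
  0xE98F + 0x437F = 0x12D0E → wrap carry → 0x2D0F
  0x2D0F + 0xB356 = 0x0E065
  0xE065 + 0x6A82 = 0x14AE7 → wrap carry → 0x4AE8
One's-complement sum = 0x4AE8.
Checksum = ~0x4AE8 & 0xFFFF = 0xB517.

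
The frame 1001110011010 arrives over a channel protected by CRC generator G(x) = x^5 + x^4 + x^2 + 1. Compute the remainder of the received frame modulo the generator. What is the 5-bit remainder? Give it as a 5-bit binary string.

Modulo-2 division of 1001110011010 by 110101:
  pos 0: 100111 XOR 110101 = 010010
  pos 1: 100100 XOR 110101 = 010001
  pos 2: 100010 XOR 110101 = 010111
  pos 3: 101111 XOR 110101 = 011010
  pos 4: 110101 XOR 110101 = 000000
Remainder = 00010 (nonzero — an error is detected).

00010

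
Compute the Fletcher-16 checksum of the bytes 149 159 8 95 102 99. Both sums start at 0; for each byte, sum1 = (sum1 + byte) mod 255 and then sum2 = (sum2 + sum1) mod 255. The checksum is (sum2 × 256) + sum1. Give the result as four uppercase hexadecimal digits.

0E66

Running sums (mod 255):
  after byte 0 (149): sum1=149, sum2=149
  after byte 1 (159): sum1=53, sum2=202
  after byte 2 (8): sum1=61, sum2=8
  after byte 3 (95): sum1=156, sum2=164
  after byte 4 (102): sum1=3, sum2=167
  after byte 5 (99): sum1=102, sum2=14
Checksum = sum2·256 + sum1 = 14·256 + 102 = 3686 = 0x0E66.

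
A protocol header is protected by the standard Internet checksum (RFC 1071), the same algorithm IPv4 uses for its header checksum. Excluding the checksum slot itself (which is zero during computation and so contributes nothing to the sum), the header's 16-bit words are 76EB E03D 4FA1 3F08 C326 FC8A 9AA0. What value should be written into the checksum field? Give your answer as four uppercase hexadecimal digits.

One's-complement addition (fold any carry out of bit 15 back into bit 0):
  0x76EB + 0xE03D = 0x15728 → wrap carry → 0x5729
  0x5729 + 0x4FA1 = 0x0A6CA
  0xA6CA + 0x3F08 = 0x0E5D2
  0xE5D2 + 0xC326 = 0x1A8F8 → wrap carry → 0xA8F9
  0xA8F9 + 0xFC8A = 0x1A583 → wrap carry → 0xA584
  0xA584 + 0x9AA0 = 0x14024 → wrap carry → 0x4025
One's-complement sum = 0x4025.
Checksum = ~0x4025 & 0xFFFF = 0xBFDA.

BFDA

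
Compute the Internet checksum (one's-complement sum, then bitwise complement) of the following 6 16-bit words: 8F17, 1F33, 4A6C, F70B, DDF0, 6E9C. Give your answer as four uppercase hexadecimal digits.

C3AF

One's-complement addition (fold any carry out of bit 15 back into bit 0):
  0x8F17 + 0x1F33 = 0x0AE4A
  0xAE4A + 0x4A6C = 0x0F8B6
  0xF8B6 + 0xF70B = 0x1EFC1 → wrap carry → 0xEFC2
  0xEFC2 + 0xDDF0 = 0x1CDB2 → wrap carry → 0xCDB3
  0xCDB3 + 0x6E9C = 0x13C4F → wrap carry → 0x3C50
One's-complement sum = 0x3C50.
Checksum = ~0x3C50 & 0xFFFF = 0xC3AF.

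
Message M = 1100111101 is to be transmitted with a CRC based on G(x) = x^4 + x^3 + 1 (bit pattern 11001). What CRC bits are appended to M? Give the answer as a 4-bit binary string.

Append 4 zeros: 11001111010000. Divide by 11001 (XOR where the leading bit is 1):
  pos 0: 11001 XOR 11001 = 00000
  pos 5: 11101 XOR 11001 = 00100
  pos 7: 10000 XOR 11001 = 01001
  pos 8: 10010 XOR 11001 = 01011
  pos 9: 10110 XOR 11001 = 01111
Remainder (last 4 bits) = 1111. This is the CRC / FCS.

1111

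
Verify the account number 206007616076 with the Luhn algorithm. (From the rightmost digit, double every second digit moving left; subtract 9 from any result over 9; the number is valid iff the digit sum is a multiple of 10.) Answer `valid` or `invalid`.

From the right, keep odd positions and double even positions (subtract 9 from any doubled value over 9):
  doubled (positions 2,4,...): 5 3 3 0 3 4 → sum 18
  kept (positions 1,3,...): 6 0 1 7 0 0 → sum 14
Total = 32.
32 mod 10 = 2, so the number is invalid.

invalid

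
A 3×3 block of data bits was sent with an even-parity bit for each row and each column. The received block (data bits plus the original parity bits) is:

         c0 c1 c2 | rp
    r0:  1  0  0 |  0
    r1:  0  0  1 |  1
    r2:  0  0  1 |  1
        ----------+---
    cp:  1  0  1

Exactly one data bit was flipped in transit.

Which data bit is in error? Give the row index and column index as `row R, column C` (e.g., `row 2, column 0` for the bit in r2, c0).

row 0, column 2

Recompute each row's even parity and compare to rp:
  r0: data parity 1, sent rp 0 → mismatch
  r1: data parity 1, sent rp 1 → ok
  r2: data parity 1, sent rp 1 → ok
Recompute each column's even parity and compare to cp:
  c0: data parity 1, sent cp 1 → ok
  c1: data parity 0, sent cp 0 → ok
  c2: data parity 0, sent cp 1 → mismatch
Exactly one row (r0) and one column (c2) fail → the flipped bit is at their intersection.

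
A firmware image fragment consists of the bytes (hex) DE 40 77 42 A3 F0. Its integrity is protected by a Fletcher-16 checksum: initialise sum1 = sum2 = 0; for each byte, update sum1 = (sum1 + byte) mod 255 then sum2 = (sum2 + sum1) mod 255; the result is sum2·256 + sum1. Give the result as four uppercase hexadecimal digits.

576D

Running sums (mod 255):
  after byte 0 (DE): sum1=222, sum2=222
  after byte 1 (40): sum1=31, sum2=253
  after byte 2 (77): sum1=150, sum2=148
  after byte 3 (42): sum1=216, sum2=109
  after byte 4 (A3): sum1=124, sum2=233
  after byte 5 (F0): sum1=109, sum2=87
Checksum = sum2·256 + sum1 = 87·256 + 109 = 22381 = 0x576D.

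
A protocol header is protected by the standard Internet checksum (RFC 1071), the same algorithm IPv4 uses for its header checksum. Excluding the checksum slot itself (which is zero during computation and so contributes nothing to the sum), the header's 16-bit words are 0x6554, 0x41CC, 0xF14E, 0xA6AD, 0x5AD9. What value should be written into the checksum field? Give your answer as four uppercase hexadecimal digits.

6609

One's-complement addition (fold any carry out of bit 15 back into bit 0):
  0x6554 + 0x41CC = 0x0A720
  0xA720 + 0xF14E = 0x1986E → wrap carry → 0x986F
  0x986F + 0xA6AD = 0x13F1C → wrap carry → 0x3F1D
  0x3F1D + 0x5AD9 = 0x099F6
One's-complement sum = 0x99F6.
Checksum = ~0x99F6 & 0xFFFF = 0x6609.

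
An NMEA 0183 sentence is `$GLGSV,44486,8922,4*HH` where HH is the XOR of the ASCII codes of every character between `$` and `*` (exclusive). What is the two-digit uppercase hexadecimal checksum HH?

6A

XOR the ASCII codes of the payload characters:
  'G' = 0x47 → acc = 0x47
  'L' = 0x4C → acc = 0x0B
  'G' = 0x47 → acc = 0x4C
  'S' = 0x53 → acc = 0x1F
  'V' = 0x56 → acc = 0x49
  ',' = 0x2C → acc = 0x65
  '4' = 0x34 → acc = 0x51
  '4' = 0x34 → acc = 0x65
  '4' = 0x34 → acc = 0x51
  '8' = 0x38 → acc = 0x69
  '6' = 0x36 → acc = 0x5F
  ',' = 0x2C → acc = 0x73
  '8' = 0x38 → acc = 0x4B
  '9' = 0x39 → acc = 0x72
  '2' = 0x32 → acc = 0x40
  '2' = 0x32 → acc = 0x72
  ',' = 0x2C → acc = 0x5E
  '4' = 0x34 → acc = 0x6A
Checksum = 0x6A.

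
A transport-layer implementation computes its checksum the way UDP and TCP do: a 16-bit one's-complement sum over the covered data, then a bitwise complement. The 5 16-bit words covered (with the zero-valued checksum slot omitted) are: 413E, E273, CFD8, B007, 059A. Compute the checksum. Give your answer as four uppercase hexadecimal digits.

56D3

One's-complement addition (fold any carry out of bit 15 back into bit 0):
  0x413E + 0xE273 = 0x123B1 → wrap carry → 0x23B2
  0x23B2 + 0xCFD8 = 0x0F38A
  0xF38A + 0xB007 = 0x1A391 → wrap carry → 0xA392
  0xA392 + 0x059A = 0x0A92C
One's-complement sum = 0xA92C.
Checksum = ~0xA92C & 0xFFFF = 0x56D3.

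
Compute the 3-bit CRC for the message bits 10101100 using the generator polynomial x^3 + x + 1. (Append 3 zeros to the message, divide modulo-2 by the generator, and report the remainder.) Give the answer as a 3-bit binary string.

Append 3 zeros: 10101100000. Divide by 1011 (XOR where the leading bit is 1):
  pos 0: 1010 XOR 1011 = 0001
  pos 3: 1110 XOR 1011 = 0101
  pos 4: 1010 XOR 1011 = 0001
  pos 7: 1000 XOR 1011 = 0011
Remainder (last 3 bits) = 011. This is the CRC / FCS.

011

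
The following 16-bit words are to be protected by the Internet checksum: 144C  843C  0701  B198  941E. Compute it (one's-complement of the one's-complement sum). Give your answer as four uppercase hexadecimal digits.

One's-complement addition (fold any carry out of bit 15 back into bit 0):
  0x144C + 0x843C = 0x09888
  0x9888 + 0x0701 = 0x09F89
  0x9F89 + 0xB198 = 0x15121 → wrap carry → 0x5122
  0x5122 + 0x941E = 0x0E540
One's-complement sum = 0xE540.
Checksum = ~0xE540 & 0xFFFF = 0x1ABF.

1ABF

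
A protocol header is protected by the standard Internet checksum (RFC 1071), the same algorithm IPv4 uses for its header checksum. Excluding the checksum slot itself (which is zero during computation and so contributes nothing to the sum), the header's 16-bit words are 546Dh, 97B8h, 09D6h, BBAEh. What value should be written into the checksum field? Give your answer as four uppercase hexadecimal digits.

4E55

One's-complement addition (fold any carry out of bit 15 back into bit 0):
  0x546D + 0x97B8 = 0x0EC25
  0xEC25 + 0x09D6 = 0x0F5FB
  0xF5FB + 0xBBAE = 0x1B1A9 → wrap carry → 0xB1AA
One's-complement sum = 0xB1AA.
Checksum = ~0xB1AA & 0xFFFF = 0x4E55.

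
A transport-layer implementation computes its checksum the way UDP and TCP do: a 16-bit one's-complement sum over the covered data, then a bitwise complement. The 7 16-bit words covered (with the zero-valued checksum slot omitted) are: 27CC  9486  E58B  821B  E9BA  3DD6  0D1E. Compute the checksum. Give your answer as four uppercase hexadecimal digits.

One's-complement addition (fold any carry out of bit 15 back into bit 0):
  0x27CC + 0x9486 = 0x0BC52
  0xBC52 + 0xE58B = 0x1A1DD → wrap carry → 0xA1DE
  0xA1DE + 0x821B = 0x123F9 → wrap carry → 0x23FA
  0x23FA + 0xE9BA = 0x10DB4 → wrap carry → 0x0DB5
  0x0DB5 + 0x3DD6 = 0x04B8B
  0x4B8B + 0x0D1E = 0x058A9
One's-complement sum = 0x58A9.
Checksum = ~0x58A9 & 0xFFFF = 0xA756.

A756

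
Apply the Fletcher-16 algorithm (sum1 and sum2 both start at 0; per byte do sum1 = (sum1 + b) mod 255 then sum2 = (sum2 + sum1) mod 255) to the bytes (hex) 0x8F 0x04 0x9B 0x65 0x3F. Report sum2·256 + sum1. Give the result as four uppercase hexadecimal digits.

Running sums (mod 255):
  after byte 0 (0x8F): sum1=143, sum2=143
  after byte 1 (0x04): sum1=147, sum2=35
  after byte 2 (0x9B): sum1=47, sum2=82
  after byte 3 (0x65): sum1=148, sum2=230
  after byte 4 (0x3F): sum1=211, sum2=186
Checksum = sum2·256 + sum1 = 186·256 + 211 = 47827 = 0xBAD3.

BAD3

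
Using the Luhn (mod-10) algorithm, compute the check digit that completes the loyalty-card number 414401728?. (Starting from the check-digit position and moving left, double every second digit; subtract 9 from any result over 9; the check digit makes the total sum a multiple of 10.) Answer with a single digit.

Partial digits right→left: 8 2 7 1 0 4 4 1 4
Double every second digit counting from the check-digit position (so the 1st, 3rd, 5th, ... of the partial from the right).
  doubled (with −9 where >9): 7 5 0 8 8 → sum 28
  kept as-is: 2 1 4 1 → sum 8
Total = 28 + 8 = 36.
Check digit = (10 − (36 mod 10)) mod 10 = 4.

4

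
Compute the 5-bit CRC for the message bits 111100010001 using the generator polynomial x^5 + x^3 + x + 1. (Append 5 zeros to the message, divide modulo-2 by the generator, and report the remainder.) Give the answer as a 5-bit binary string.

11110

Append 5 zeros: 11110001000100000. Divide by 101011 (XOR where the leading bit is 1):
  pos 0: 111100 XOR 101011 = 010111
  pos 1: 101110 XOR 101011 = 000101
  pos 4: 101100 XOR 101011 = 000111
  pos 7: 111010 XOR 101011 = 010001
  pos 8: 100010 XOR 101011 = 001001
  pos 10: 100100 XOR 101011 = 001111
Remainder (last 5 bits) = 11110. This is the CRC / FCS.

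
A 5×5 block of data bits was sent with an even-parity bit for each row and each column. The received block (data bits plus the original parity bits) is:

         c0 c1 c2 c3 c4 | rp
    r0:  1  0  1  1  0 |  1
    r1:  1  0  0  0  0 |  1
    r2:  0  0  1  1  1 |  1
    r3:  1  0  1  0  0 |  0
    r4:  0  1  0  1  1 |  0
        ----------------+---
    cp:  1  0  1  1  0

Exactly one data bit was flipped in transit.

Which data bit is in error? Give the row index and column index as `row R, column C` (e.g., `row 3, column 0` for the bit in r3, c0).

row 4, column 1

Recompute each row's even parity and compare to rp:
  r0: data parity 1, sent rp 1 → ok
  r1: data parity 1, sent rp 1 → ok
  r2: data parity 1, sent rp 1 → ok
  r3: data parity 0, sent rp 0 → ok
  r4: data parity 1, sent rp 0 → mismatch
Recompute each column's even parity and compare to cp:
  c0: data parity 1, sent cp 1 → ok
  c1: data parity 1, sent cp 0 → mismatch
  c2: data parity 1, sent cp 1 → ok
  c3: data parity 1, sent cp 1 → ok
  c4: data parity 0, sent cp 0 → ok
Exactly one row (r4) and one column (c1) fail → the flipped bit is at their intersection.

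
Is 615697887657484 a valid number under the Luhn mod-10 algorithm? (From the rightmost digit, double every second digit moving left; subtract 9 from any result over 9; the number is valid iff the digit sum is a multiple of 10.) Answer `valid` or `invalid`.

From the right, keep odd positions and double even positions (subtract 9 from any doubled value over 9):
  doubled (positions 2,4,...): 7 5 3 7 5 3 2 → sum 32
  kept (positions 1,3,...): 4 4 5 7 8 9 5 6 → sum 48
Total = 80.
80 mod 10 = 0, so the number is valid.

valid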